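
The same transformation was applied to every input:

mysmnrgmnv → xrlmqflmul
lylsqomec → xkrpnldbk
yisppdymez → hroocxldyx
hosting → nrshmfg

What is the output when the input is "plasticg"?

kzrshbfo

Looking at the pairs, the operation is to shift every letter 1 place backward in the alphabet (wrapping around), then move the first character to the end.
For "plasticg" the result is "kzrshbfo".
(Check on "hosting": → "gnrshmf" → "nrshmfg" ✓)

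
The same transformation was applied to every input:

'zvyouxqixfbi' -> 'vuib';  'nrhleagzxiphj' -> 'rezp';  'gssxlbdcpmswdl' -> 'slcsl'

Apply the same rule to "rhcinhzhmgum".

hnhu

The rule is to keep one character in every 3, starting at position 2 (positions 2nd, 5th, 8th, ...).
"rhcinhzhmgum" → "hnhu".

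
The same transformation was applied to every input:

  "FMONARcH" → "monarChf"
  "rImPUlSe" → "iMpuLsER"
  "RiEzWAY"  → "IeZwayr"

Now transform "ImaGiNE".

MAgInei

The transformation: flip the case of every letter, then move the first character to the end.
"ImaGiNE" → "iMAgIne" → "MAgInei".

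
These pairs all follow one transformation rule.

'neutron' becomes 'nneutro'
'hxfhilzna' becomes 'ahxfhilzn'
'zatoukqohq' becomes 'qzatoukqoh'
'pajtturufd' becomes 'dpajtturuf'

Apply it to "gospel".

lgospe

Looking at the pairs, the operation is to move the last character to the front.
So "gospel" becomes "lgospe".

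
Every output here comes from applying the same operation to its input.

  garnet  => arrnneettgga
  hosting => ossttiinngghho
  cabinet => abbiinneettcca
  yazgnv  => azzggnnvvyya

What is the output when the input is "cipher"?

ipphheerrcci

Rule — double every character, then move the first 3 characters to the end (rotate left by 3).
On "cipher": the first step gives "cciipphheerr", and the second then gives "ipphheerrcci".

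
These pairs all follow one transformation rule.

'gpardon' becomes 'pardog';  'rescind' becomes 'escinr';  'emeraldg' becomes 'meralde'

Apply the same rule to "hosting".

What's happening: delete the last character, then move the first character to the end.
Applying that to "hosting" gives "ostinh".

ostinh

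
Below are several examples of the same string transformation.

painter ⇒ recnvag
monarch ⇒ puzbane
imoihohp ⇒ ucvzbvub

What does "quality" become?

gldhnyv

Each output is the input with this applied: shift every letter 13 places forward in the alphabet (wrapping around) — i.e. ROT13, then move the last 2 characters to the front (rotate right by 2).
Working it through for "quality": intermediate "dhnyvgl", final "gldhnyv".
(Check on "imoihohp": → "vzbvubuc" → "ucvzbvub" ✓)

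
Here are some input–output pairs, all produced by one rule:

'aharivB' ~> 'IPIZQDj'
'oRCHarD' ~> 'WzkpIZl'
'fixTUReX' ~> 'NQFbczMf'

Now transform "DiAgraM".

lQiOZIu

Looking at the pairs, the operation is to flip the case of every letter, then shift every letter 8 places forward in the alphabet (wrapping around).
Applying both steps to "DiAgraM": "dIaGRAm", then "lQiOZIu".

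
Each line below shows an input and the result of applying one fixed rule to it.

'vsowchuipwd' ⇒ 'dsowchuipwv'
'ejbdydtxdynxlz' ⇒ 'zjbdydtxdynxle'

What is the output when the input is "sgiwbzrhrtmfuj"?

The rule is to swap the first and last characters.
On "sgiwbzrhrtmfuj" that produces "jgiwbzrhrtmfus".

jgiwbzrhrtmfus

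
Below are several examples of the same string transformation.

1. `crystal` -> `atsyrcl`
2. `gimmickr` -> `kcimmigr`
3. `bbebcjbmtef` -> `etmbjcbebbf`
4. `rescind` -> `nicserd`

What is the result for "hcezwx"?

wzechx

Looking at the pairs, the operation is to move the last character to the front, then reverse the string.
For "hcezwx", step one produces "xhcezw"; step two turns that into "wzechx".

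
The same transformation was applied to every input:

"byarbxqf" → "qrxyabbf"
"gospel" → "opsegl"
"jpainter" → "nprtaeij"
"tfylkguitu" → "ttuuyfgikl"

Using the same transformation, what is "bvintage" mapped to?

Each output is the input with this applied: sort the characters into alphabetical order, then swap the front and back halves of the string.
"bvintage" → "abegintv" → "intvabeg".

intvabeg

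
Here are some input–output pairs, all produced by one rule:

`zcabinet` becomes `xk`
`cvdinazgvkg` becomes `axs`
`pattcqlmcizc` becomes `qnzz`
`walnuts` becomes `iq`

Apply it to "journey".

Rule — keep one character in every 3, starting at position 3 (positions 3rd, 6th, 9th, ...), then shift every letter 3 places backward in the alphabet (wrapping around).
Applying both steps to "journey": "ue", then "rb".

rb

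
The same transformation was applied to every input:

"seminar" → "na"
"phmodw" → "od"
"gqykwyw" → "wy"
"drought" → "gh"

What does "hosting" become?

in

Rule — move the last 3 characters to the front (rotate right by 3), then keep only the first 2 characters.
Working it through for "hosting": intermediate "inghost", final "in".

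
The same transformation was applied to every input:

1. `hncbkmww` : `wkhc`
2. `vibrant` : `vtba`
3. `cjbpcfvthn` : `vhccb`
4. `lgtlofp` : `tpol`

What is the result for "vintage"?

Looking at the pairs, the operation is to keep every other character starting from the first (positions 1st, 3rd, 5th, ...), then sort the characters into reverse alphabetical order.
"vintage" → "vnea".

vnea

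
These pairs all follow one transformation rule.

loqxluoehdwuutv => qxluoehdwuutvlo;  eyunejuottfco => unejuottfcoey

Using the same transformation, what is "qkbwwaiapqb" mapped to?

bwwaiapqbqk

What's happening: move the first 2 characters to the end (rotate left by 2).
So "qkbwwaiapqb" becomes "bwwaiapqbqk".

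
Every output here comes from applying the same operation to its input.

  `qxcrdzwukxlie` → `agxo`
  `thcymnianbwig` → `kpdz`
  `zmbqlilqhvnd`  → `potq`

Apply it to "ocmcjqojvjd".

Each output is the input with this applied: keep one character in every 3, starting at position 2 (positions 2nd, 5th, 8th, ...), then shift every letter 3 places forward in the alphabet (wrapping around).
On "ocmcjqojvjd" that produces "fmmg".

fmmg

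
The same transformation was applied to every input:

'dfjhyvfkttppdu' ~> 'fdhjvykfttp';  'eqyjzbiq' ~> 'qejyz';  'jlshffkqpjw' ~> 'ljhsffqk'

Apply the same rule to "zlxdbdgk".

Each output is the input with this applied: delete the last 3 characters, then swap each adjacent pair of characters (1↔2, 3↔4, ...).
Working it through for "zlxdbdgk": intermediate "zlxdb", final "lzdxb".

lzdxb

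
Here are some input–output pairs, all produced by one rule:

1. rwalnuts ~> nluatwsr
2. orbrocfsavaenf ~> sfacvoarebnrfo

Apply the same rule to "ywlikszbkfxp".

zsbkkiflxwpy

What's happening: swap the front and back halves of the string, then take characters alternately from the front and the back (1st, last, 2nd, 2nd-last, ...).
So "ywlikszbkfxp" becomes "zsbkkiflxwpy".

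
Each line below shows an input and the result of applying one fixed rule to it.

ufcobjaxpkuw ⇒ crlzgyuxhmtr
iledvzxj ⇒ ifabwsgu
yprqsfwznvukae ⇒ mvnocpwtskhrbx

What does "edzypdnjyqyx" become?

abvwamgknvuv

Each output is the input with this applied: swap each adjacent pair of characters (1↔2, 3↔4, ...), then shift every letter 3 places backward in the alphabet (wrapping around).
Working it through for "edzypdnjyqyx": intermediate "deyzdpjnqyxy", final "abvwamgknvuv".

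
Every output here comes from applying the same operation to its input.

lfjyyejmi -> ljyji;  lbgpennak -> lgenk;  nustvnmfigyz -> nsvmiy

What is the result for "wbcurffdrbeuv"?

wcrfrev

The pattern: keep every other character starting from the first (positions 1st, 3rd, 5th, ...).
Applying that to "wbcurffdrbeuv" gives "wcrfrev".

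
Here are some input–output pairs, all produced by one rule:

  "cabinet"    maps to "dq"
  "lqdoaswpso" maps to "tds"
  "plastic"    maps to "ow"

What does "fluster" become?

ow

What's happening: shift every letter 3 places forward in the alphabet (wrapping around), then keep one character in every 3, starting at position 2 (positions 2nd, 5th, 8th, ...).
On "fluster": the first step gives "ioxvwhu", and the second then gives "ow".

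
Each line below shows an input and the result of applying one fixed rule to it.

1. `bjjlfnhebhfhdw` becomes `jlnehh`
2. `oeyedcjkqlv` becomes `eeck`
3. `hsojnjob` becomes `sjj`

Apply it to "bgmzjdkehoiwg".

gzdeo

The rule is to keep every other character starting from the second (positions 2nd, 4th, 6th, ...), then delete the last character.
Starting from "bgmzjdkehoiwg": after the first operation, "gzdeow"; after the second, "gzdeo".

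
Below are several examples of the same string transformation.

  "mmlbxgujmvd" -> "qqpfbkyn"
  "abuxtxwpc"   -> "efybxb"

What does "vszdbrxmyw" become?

zwdhfvb

The pattern: shift every letter 4 places forward in the alphabet (wrapping around), then delete the last 3 characters.
Starting from "vszdbrxmyw": after the first operation, "zwdhfvbqca"; after the second, "zwdhfvb".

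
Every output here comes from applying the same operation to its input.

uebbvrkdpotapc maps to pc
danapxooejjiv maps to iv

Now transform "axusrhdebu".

bu

What's happening: keep only the last 2 characters.
On "axusrhdebu" that produces "bu".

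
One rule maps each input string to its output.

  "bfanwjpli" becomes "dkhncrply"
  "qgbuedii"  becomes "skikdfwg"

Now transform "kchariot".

In each case the input is transformed by: take characters alternately from the front and the back (1st, last, 2nd, 2nd-last, ...), then shift every letter 2 places forward in the alphabet (wrapping around).
"kchariot" → "ktcohiar" → "mveqjkct".

mveqjkct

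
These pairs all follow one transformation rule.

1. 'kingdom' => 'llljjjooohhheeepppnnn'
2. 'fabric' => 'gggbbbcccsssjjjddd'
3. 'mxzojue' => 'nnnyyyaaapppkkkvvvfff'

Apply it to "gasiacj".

What's happening: shift every letter 1 place forward in the alphabet (wrapping around), then repeat every character 3 times.
Applying that to "gasiacj" gives "hhhbbbtttjjjbbbdddkkk".

hhhbbbtttjjjbbbdddkkk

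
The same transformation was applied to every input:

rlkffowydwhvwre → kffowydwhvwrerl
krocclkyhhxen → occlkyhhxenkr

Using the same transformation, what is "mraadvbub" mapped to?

aadvbubmr

Each output is the input with this applied: move the first 2 characters to the end (rotate left by 2).
Doing the same to "mraadvbub": "aadvbubmr".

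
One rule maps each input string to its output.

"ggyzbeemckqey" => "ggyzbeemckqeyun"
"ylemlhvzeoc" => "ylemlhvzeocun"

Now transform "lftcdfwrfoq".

lftcdfwrfoqun

Rule — append "un".
Applying that to "lftcdfwrfoq" gives "lftcdfwrfoqun".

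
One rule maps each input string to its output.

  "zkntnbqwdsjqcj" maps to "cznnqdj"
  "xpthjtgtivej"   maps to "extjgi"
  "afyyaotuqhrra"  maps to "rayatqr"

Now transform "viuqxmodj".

The rule is to move the last 2 characters to the front (rotate right by 2), then keep every other character starting from the first (positions 1st, 3rd, 5th, ...).
On "viuqxmodj": the first step gives "djviuqxmo", and the second then gives "dvuxo".

dvuxo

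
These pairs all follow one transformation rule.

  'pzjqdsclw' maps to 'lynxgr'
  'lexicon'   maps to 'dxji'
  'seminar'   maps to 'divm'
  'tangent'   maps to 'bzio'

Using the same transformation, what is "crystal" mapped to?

Looking at the pairs, the operation is to delete the first 3 characters, then shift every letter 5 places backward in the alphabet (wrapping around).
Applying both steps to "crystal": "stal", then "novg".

novg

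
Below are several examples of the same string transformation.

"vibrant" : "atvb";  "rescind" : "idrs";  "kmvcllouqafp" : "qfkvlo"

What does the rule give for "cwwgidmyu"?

The rule is to keep every other character starting from the first (positions 1st, 3rd, 5th, ...), then move the last 2 characters to the front (rotate right by 2).
Starting from "cwwgidmyu": after the first operation, "cwimu"; after the second, "mucwi".

mucwi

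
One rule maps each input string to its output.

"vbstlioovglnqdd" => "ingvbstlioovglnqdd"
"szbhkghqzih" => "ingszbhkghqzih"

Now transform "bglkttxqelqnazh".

ingbglkttxqelqnazh

Each output is the input with this applied: prepend "ing".
Doing the same to "bglkttxqelqnazh": "ingbglkttxqelqnazh".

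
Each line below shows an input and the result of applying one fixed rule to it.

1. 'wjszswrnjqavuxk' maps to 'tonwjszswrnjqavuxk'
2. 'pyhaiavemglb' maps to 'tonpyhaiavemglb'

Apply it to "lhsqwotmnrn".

In each case the input is transformed by: prepend "ton".
On "lhsqwotmnrn" that produces "tonlhsqwotmnrn".

tonlhsqwotmnrn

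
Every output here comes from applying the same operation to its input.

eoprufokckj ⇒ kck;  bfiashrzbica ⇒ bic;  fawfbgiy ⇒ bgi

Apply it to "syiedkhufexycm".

xyc

The transformation: move the last character to the front, then keep only the last 3 characters.
Working it through for "syiedkhufexycm": intermediate "msyiedkhufexyc", final "xyc".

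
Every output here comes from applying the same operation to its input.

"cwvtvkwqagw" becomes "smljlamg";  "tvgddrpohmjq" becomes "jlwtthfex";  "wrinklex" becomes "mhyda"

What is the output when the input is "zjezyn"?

Each output is the input with this applied: delete the last 3 characters, then shift every letter 10 places backward in the alphabet (wrapping around).
On "zjezyn": the first step gives "zje", and the second then gives "pzu".

pzu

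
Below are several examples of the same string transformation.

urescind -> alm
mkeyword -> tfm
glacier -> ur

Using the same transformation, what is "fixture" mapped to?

rd

The transformation: shift every letter 9 places forward in the alphabet (wrapping around), then keep one character in every 3, starting at position 2 (positions 2nd, 5th, 8th, ...).
"fixture" → "orgcdan" → "rd".
(Check on "urescind": → "danblrwm" → "alm" ✓)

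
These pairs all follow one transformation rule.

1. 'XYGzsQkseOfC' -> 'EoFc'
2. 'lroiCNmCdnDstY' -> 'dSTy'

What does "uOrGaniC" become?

The transformation: flip the case of every letter, then keep only the last 4 characters.
Applying both steps to "uOrGaniC": "UoRgANIc", then "ANIc".

ANIc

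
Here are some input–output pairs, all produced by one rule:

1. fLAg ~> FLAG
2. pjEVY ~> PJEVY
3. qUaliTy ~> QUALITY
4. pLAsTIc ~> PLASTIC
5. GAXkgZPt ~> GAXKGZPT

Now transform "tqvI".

TQVI

Rule — convert every letter to uppercase.
So "tqvI" becomes "TQVI".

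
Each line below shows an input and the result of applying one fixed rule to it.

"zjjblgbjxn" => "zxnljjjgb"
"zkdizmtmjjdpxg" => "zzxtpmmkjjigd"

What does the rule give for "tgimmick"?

tmmkiig

Each output is the input with this applied: sort the characters into reverse alphabetical order, then delete the last character.
Applying both steps to "tgimmick": "tmmkiigc", then "tmmkiig".
(Check on "zjjblgbjxn": → "zxnljjjgbb" → "zxnljjjgb" ✓)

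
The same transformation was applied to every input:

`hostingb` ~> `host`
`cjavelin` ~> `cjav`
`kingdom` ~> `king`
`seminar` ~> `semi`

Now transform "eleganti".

eleg

The transformation: keep only the first 4 characters.
On "eleganti" that produces "eleg".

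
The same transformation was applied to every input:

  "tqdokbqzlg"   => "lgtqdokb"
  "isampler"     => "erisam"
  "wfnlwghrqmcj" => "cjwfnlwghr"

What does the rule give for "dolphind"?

nddolp

In each case the input is transformed by: move the last 2 characters to the front (rotate right by 2), then delete the last 2 characters.
For "dolphind", step one produces "nddolphi"; step two turns that into "nddolp".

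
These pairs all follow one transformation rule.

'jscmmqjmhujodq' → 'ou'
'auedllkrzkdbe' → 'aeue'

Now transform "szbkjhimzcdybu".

The pattern: take characters alternately from the front and the back (1st, last, 2nd, 2nd-last, ...), then keep only the vowels.
Starting from "szbkjhimzcdybu": after the first operation, "suzbbykdjchzim"; after the second, "ui".
(Check on "auedllkrzkdbe": → "aeubeddklzlrk" → "aeue" ✓)

ui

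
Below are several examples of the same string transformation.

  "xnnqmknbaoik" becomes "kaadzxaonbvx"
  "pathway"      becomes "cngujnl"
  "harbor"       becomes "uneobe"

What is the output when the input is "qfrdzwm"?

The transformation: shift every letter 13 places forward in the alphabet (wrapping around) — i.e. ROT13.
On "qfrdzwm" that produces "dseqmjz".

dseqmjz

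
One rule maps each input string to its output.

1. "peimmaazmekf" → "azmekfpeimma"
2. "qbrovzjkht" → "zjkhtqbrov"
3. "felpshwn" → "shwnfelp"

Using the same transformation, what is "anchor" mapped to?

Rule — swap the front and back halves of the string.
For "anchor" the result is "horanc".

horanc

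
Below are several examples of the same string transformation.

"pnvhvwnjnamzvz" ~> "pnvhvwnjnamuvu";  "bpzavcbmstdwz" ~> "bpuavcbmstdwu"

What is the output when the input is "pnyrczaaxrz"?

pnyrcuaaxru

Each output is the input with this applied: replace every "z" with "u".
Applying that to "pnyrczaaxrz" gives "pnyrcuaaxru".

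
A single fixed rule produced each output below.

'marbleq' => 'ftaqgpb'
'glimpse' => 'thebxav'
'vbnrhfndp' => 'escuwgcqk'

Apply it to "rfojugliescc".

rrhtxavjydug

Rule — reverse the string, then shift every letter 11 places backward in the alphabet (wrapping around).
"rfojugliescc" → "ccseilgujofr" → "rrhtxavjydug".
(Check on "marbleq": → "qelbram" → "ftaqgpb" ✓)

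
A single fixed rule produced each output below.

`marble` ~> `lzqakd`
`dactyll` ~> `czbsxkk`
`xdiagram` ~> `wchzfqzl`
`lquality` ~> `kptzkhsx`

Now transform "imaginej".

Each output is the input with this applied: shift every letter 1 place backward in the alphabet (wrapping around).
Doing the same to "imaginej": "hlzfhmdi".

hlzfhmdi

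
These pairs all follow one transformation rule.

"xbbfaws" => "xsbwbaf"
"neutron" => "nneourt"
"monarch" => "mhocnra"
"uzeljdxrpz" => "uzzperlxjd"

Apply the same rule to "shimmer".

Rule — take characters alternately from the front and the back (1st, last, 2nd, 2nd-last, ...).
For "shimmer" the result is "srheimm".

srheimm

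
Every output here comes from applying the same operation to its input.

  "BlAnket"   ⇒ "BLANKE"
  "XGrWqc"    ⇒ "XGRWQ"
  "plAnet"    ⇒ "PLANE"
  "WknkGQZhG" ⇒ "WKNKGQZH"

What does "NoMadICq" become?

In each case the input is transformed by: delete the last character, then convert every letter to uppercase.
Starting from "NoMadICq": after the first operation, "NoMadIC"; after the second, "NOMADIC".
(Check on "XGrWqc": → "XGrWq" → "XGRWQ" ✓)

NOMADIC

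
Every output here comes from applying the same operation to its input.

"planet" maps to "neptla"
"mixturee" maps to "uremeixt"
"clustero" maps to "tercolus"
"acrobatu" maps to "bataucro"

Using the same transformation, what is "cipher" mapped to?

The rule is to swap the first and last characters, then swap the front and back halves of the string.
On "cipher": the first step gives "riphec", and the second then gives "hecrip".
(Check on "planet": → "tlanep" → "neptla" ✓)

hecrip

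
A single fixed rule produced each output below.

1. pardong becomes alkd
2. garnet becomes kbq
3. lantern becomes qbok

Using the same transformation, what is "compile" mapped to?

mfib

In each case the input is transformed by: shift every letter 3 places backward in the alphabet (wrapping around), then delete the first 3 characters.
Applying both steps to "compile": "zljmfib", then "mfib".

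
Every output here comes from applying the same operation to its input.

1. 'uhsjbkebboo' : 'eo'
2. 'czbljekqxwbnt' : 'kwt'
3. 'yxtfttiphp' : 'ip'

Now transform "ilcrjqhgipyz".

hp

What's happening: keep one character in every 3, starting at position 1 (positions 1st, 4th, 7th, ...), then delete the first 2 characters.
So "ilcrjqhgipyz" becomes "hp".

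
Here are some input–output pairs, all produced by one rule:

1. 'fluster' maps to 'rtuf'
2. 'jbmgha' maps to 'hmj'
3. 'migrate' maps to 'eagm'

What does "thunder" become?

Rule — keep every other character starting from the first (positions 1st, 3rd, 5th, ...), then reverse the string.
Starting from "thunder": after the first operation, "tudr"; after the second, "rdut".

rdut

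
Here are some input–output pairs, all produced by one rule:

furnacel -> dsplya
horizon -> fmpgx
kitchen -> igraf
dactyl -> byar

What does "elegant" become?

cjcey

Looking at the pairs, the operation is to shift every letter 2 places backward in the alphabet (wrapping around), then delete the last 2 characters.
Working it through for "elegant": intermediate "cjceylr", final "cjcey".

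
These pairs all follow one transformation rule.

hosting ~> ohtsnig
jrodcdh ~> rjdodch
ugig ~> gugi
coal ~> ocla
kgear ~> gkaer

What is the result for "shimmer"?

What's happening: swap each adjacent pair of characters (1↔2, 3↔4, ...).
On "shimmer" that produces "hsmiemr".

hsmiemr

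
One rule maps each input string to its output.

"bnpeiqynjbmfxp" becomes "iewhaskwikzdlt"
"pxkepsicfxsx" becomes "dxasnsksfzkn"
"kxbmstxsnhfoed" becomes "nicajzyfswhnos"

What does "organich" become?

Looking at the pairs, the operation is to swap the front and back halves of the string, then shift every letter 5 places backward in the alphabet (wrapping around).
Starting from "organich": after the first operation, "nichorga"; after the second, "idxcjmbv".

idxcjmbv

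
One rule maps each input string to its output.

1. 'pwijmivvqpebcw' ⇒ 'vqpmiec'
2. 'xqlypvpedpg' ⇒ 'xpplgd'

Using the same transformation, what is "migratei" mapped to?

mgea

The transformation: keep every other character starting from the first (positions 1st, 3rd, 5th, ...), then sort the characters into reverse alphabetical order.
Starting from "migratei": after the first operation, "mgae"; after the second, "mgea".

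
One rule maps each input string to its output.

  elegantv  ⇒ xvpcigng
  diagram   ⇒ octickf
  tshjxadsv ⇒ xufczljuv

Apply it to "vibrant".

The rule is to reverse the string, then shift every letter 2 places forward in the alphabet (wrapping around).
Applying both steps to "vibrant": "tnarbiv", then "vpctdkx".

vpctdkx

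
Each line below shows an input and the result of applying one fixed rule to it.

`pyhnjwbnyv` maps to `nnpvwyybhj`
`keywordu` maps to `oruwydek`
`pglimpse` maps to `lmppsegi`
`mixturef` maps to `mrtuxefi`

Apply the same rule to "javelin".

jlnvaei

The rule is to sort the characters into alphabetical order, then move the first 3 characters to the end (rotate left by 3).
For "javelin", step one produces "aeijlnv"; step two turns that into "jlnvaei".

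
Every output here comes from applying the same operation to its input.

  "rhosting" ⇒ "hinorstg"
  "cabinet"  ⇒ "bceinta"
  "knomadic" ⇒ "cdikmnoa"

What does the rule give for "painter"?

einprta

The transformation: sort the characters into alphabetical order, then move the first character to the end.
"painter" → "aeinprt" → "einprta".
(Check on "cabinet": → "abceint" → "bceinta" ✓)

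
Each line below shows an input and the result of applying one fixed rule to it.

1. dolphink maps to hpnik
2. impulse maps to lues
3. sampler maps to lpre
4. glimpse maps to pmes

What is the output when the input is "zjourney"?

rueny

The pattern: delete the first 3 characters, then swap each adjacent pair of characters (1↔2, 3↔4, ...).
On "zjourney" that produces "rueny".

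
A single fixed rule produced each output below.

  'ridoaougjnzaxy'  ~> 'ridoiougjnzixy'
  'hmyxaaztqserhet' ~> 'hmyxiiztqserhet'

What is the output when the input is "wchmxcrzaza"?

What's happening: replace every "a" with "i".
So "wchmxcrzaza" becomes "wchmxcrzizi".

wchmxcrzizi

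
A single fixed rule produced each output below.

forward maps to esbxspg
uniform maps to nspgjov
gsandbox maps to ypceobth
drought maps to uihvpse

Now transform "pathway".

zbxiubq

What's happening: shift every letter 1 place forward in the alphabet (wrapping around), then reverse the string.
So "pathway" becomes "zbxiubq".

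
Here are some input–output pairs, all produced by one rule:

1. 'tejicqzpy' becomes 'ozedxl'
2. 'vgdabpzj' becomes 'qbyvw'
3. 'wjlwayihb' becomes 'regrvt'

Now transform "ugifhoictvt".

pbdacjdx

What's happening: shift every letter 5 places backward in the alphabet (wrapping around), then delete the last 3 characters.
On "ugifhoictvt" that produces "pbdacjdx".
(Check on "wjlwayihb": → "regrvtdcw" → "regrvt" ✓)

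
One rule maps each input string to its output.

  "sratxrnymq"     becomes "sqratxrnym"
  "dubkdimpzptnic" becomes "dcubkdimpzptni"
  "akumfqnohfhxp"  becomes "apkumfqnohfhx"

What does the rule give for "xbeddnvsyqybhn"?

xnbeddnvsyqybh

What's happening: swap the first and last characters, then move the last character to the front.
Working it through for "xbeddnvsyqybhn": intermediate "nbeddnvsyqybhx", final "xnbeddnvsyqybh".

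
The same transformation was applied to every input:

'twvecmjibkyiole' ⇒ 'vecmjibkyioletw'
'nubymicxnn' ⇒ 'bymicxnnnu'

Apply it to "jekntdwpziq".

The transformation: move the first 2 characters to the end (rotate left by 2).
On "jekntdwpziq" that produces "kntdwpziqje".

kntdwpziqje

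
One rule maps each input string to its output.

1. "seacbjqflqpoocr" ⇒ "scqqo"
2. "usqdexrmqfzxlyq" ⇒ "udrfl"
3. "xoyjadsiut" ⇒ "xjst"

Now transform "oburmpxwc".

The transformation: keep one character in every 3, starting at position 1 (positions 1st, 4th, 7th, ...).
Doing the same to "oburmpxwc": "orx".

orx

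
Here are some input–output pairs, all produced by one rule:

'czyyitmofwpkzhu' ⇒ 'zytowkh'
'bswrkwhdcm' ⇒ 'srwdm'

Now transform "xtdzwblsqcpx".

The transformation: keep every other character starting from the second (positions 2nd, 4th, 6th, ...).
"xtdzwblsqcpx" → "tzbscx".

tzbscx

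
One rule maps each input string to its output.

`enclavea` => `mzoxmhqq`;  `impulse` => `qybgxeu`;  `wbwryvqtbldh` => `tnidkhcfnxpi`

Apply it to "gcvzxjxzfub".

nohljvjlrgs

Each output is the input with this applied: shift every letter 12 places forward in the alphabet (wrapping around), then swap the first and last characters.
"gcvzxjxzfub" → "sohljvjlrgn" → "nohljvjlrgs".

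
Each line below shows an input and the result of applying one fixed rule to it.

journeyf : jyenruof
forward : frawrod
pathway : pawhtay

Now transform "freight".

fhgiert

Rule — swap the first and last characters, then reverse the string.
Applying both steps to "freight": "treighf", then "fhgiert".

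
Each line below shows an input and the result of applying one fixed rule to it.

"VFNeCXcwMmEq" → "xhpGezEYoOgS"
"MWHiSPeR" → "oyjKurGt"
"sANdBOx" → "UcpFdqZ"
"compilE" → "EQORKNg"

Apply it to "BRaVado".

dtCxCFQ

In each case the input is transformed by: shift every letter 2 places forward in the alphabet (wrapping around), then flip the case of every letter.
Starting from "BRaVado": after the first operation, "DTcXcfq"; after the second, "dtCxCFQ".
(Check on "MWHiSPeR": → "OYJkURgT" → "oyjKurGt" ✓)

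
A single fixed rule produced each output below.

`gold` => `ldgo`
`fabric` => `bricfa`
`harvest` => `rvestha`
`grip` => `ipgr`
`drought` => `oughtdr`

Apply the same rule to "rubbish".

Looking at the pairs, the operation is to move the first 2 characters to the end (rotate left by 2).
Applying that to "rubbish" gives "bbishru".

bbishru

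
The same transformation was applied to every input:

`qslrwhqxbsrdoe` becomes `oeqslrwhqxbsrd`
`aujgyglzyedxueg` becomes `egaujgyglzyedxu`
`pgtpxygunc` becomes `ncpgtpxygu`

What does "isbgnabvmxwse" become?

What's happening: move the last 2 characters to the front (rotate right by 2).
Applying that to "isbgnabvmxwse" gives "seisbgnabvmxw".

seisbgnabvmxw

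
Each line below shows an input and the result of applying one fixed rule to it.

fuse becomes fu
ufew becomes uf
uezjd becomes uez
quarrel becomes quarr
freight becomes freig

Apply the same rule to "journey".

journ

What's happening: delete the last 2 characters.
"journey" → "journ".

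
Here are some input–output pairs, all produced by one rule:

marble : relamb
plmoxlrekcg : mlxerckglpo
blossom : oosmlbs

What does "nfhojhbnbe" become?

hhjnbebfno

The pattern: swap each adjacent pair of characters (1↔2, 3↔4, ...), then move the first 3 characters to the end (rotate left by 3).
Working it through for "nfhojhbnbe": intermediate "fnohhjnbeb", final "hhjnbebfno".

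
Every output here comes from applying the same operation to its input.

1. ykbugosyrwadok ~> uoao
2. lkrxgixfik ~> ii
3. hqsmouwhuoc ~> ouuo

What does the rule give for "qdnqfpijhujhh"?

iu

The transformation: keep only the vowels.
On "qdnqfpijhujhh" that produces "iu".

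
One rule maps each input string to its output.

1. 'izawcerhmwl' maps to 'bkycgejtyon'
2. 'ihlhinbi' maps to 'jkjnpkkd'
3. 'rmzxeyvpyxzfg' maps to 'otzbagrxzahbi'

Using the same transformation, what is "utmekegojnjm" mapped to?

vwgogmqiplol

The rule is to shift every letter 2 places forward in the alphabet (wrapping around), then swap each adjacent pair of characters (1↔2, 3↔4, ...).
"utmekegojnjm" → "vwgogmqiplol".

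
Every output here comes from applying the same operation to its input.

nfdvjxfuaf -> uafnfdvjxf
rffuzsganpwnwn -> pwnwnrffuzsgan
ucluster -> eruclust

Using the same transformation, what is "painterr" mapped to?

rrpainte

What's happening: swap the front and back halves of the string, then move the first 2 characters to the end (rotate left by 2).
Starting from "painterr": after the first operation, "terrpain"; after the second, "rrpainte".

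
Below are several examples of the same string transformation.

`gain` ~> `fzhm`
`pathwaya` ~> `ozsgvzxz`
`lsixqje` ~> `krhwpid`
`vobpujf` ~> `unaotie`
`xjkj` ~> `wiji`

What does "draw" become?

cqzv

The pattern: shift every letter 1 place backward in the alphabet (wrapping around).
So "draw" becomes "cqzv".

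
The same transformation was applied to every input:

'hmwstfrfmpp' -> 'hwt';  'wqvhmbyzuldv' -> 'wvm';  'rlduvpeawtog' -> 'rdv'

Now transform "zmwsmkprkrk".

zwm

The rule is to keep every other character starting from the first (positions 1st, 3rd, 5th, ...), then keep only the first 3 characters.
On "zmwsmkprkrk": the first step gives "zwmpkk", and the second then gives "zwm".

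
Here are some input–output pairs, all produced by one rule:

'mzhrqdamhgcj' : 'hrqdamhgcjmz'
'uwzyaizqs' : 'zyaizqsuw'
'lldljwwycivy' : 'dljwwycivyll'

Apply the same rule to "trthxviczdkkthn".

thxviczdkkthntr

In each case the input is transformed by: move the first 2 characters to the end (rotate left by 2).
On "trthxviczdkkthn" that produces "thxviczdkkthntr".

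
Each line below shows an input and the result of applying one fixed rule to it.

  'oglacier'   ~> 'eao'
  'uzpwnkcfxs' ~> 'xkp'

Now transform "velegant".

The transformation: reverse the string, then keep one character in every 3, starting at position 2 (positions 2nd, 5th, 8th, ...).
Starting from "velegant": after the first operation, "tnagelev"; after the second, "nev".
(Check on "uzpwnkcfxs": → "sxfcknwpzu" → "xkp" ✓)

nev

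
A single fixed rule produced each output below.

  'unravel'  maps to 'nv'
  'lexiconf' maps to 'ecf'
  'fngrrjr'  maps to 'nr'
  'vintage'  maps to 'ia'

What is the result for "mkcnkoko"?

What's happening: keep one character in every 3, starting at position 2 (positions 2nd, 5th, 8th, ...).
So "mkcnkoko" becomes "kko".

kko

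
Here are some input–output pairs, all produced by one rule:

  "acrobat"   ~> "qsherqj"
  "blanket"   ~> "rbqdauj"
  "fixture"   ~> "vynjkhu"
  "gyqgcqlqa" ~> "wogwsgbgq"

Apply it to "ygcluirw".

Each output is the input with this applied: shift every letter 10 places backward in the alphabet (wrapping around).
Doing the same to "ygcluirw": "owsbkyhm".

owsbkyhm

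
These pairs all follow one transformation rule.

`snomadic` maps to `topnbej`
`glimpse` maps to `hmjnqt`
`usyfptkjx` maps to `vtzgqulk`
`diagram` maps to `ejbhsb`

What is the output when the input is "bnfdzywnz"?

The rule is to delete the last character, then shift every letter 1 place forward in the alphabet (wrapping around).
Starting from "bnfdzywnz": after the first operation, "bnfdzywn"; after the second, "cogeazxo".

cogeazxo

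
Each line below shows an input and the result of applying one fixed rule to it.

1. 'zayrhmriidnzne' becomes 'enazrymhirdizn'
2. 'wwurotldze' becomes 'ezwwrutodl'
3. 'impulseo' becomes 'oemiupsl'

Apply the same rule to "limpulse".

esilpmlu

The pattern: move the last 2 characters to the front (rotate right by 2), then swap each adjacent pair of characters (1↔2, 3↔4, ...).
For "limpulse", step one produces "selimpul"; step two turns that into "esilpmlu".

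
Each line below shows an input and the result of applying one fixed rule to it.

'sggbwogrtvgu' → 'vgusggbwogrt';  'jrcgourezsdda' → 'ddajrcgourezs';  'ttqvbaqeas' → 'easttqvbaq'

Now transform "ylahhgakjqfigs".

igsylahhgakjqf

Each output is the input with this applied: move the last 3 characters to the front (rotate right by 3).
So "ylahhgakjqfigs" becomes "igsylahhgakjqf".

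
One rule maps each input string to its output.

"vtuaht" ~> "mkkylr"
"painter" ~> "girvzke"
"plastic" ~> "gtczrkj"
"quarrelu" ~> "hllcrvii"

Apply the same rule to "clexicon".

tecfvtoz

In each case the input is transformed by: shift every letter 9 places backward in the alphabet (wrapping around), then take characters alternately from the front and the back (1st, last, 2nd, 2nd-last, ...).
"clexicon" → "tcvoztfe" → "tecfvtoz".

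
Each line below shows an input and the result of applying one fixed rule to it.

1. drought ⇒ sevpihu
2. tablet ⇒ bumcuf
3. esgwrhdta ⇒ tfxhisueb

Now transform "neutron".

Rule — swap each adjacent pair of characters (1↔2, 3↔4, ...), then shift every letter 1 place forward in the alphabet (wrapping around).
Applying both steps to "neutron": "entuorn", then "fouvpso".
(Check on "esgwrhdta": → "sewghrtda" → "tfxhisueb" ✓)

fouvpso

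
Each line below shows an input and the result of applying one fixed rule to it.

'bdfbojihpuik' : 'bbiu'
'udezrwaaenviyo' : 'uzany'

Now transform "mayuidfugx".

In each case the input is transformed by: keep one character in every 3, starting at position 1 (positions 1st, 4th, 7th, ...).
For "mayuidfugx" the result is "mufx".

mufx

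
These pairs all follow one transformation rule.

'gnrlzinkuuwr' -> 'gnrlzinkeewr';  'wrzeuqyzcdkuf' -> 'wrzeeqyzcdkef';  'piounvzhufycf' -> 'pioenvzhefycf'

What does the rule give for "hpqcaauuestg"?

Rule — replace every "u" with "e".
"hpqcaauuestg" → "hpqcaaeeestg".

hpqcaaeeestg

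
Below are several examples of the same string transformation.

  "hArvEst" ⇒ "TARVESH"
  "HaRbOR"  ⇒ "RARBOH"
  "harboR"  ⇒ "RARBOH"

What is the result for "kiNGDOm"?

MINGDOK

In each case the input is transformed by: swap the first and last characters, then convert every letter to uppercase.
For "kiNGDOm", step one produces "miNGDOk"; step two turns that into "MINGDOK".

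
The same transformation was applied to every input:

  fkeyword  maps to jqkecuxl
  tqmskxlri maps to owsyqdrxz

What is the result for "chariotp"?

The pattern: shift every letter 6 places forward in the alphabet (wrapping around), then swap the first and last characters.
For "chariotp", step one produces "ingxouzv"; step two turns that into "vngxouzi".

vngxouzi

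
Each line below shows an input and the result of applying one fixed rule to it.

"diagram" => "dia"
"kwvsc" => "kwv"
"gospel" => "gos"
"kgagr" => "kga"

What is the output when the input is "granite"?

gra

The pattern: keep only the first 3 characters.
So "granite" becomes "gra".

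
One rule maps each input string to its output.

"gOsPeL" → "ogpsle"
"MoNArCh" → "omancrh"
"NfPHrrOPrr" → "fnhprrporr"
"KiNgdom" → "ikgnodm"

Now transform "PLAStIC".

The rule is to swap each adjacent pair of characters (1↔2, 3↔4, ...), then convert every letter to lowercase.
On "PLAStIC": the first step gives "LPSAItC", and the second then gives "lpsaitc".

lpsaitc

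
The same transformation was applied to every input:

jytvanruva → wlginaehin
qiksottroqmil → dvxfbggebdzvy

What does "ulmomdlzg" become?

hyzbzqymt

The rule is to shift every letter 13 places forward in the alphabet (wrapping around) — i.e. ROT13.
"ulmomdlzg" → "hyzbzqymt".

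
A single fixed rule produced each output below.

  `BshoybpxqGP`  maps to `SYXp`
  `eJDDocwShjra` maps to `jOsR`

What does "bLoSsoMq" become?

lSQ

The transformation: keep one character in every 3, starting at position 2 (positions 2nd, 5th, 8th, ...), then flip the case of every letter.
For "bLoSsoMq", step one produces "Lsq"; step two turns that into "lSQ".
(Check on "BshoybpxqGP": → "syxP" → "SYXp" ✓)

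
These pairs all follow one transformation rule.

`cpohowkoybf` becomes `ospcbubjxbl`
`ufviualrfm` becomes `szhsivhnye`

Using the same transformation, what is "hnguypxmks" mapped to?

xfuathlckz

Each output is the input with this applied: move the last 2 characters to the front (rotate right by 2), then shift every letter 13 places forward in the alphabet (wrapping around) — i.e. ROT13.
For "hnguypxmks" the result is "xfuathlckz".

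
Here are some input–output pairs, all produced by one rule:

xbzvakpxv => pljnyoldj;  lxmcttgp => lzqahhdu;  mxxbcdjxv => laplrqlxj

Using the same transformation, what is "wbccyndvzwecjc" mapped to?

pkqqbmjrknqsqx

Rule — shift every letter 12 places backward in the alphabet (wrapping around), then swap each adjacent pair of characters (1↔2, 3↔4, ...).
So "wbccyndvzwecjc" becomes "pkqqbmjrknqsqx".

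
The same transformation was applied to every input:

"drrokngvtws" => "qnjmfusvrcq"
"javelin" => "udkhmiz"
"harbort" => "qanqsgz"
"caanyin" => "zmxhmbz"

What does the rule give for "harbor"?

qanqgz

Each output is the input with this applied: shift every letter 1 place backward in the alphabet (wrapping around), then move the first 2 characters to the end (rotate left by 2).
Applying that to "harbor" gives "qanqgz".
(Check on "javelin": → "izudkhm" → "udkhmiz" ✓)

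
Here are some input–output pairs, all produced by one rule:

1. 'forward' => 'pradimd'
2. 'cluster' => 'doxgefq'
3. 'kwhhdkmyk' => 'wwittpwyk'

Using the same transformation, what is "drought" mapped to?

The transformation: shift every letter 12 places forward in the alphabet (wrapping around), then move the last character to the front.
Starting from "drought": after the first operation, "pdagstf"; after the second, "fpdagst".

fpdagst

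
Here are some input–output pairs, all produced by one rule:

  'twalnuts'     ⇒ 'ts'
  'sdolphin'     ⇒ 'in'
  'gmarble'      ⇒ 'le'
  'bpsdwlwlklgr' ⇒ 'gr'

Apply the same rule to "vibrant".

Rule — keep only the last 2 characters.
Applying that to "vibrant" gives "nt".

nt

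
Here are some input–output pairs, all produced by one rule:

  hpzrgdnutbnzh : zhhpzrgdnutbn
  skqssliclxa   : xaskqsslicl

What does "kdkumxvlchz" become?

hzkdkumxvlc

The transformation: move the last 2 characters to the front (rotate right by 2).
Doing the same to "kdkumxvlchz": "hzkdkumxvlc".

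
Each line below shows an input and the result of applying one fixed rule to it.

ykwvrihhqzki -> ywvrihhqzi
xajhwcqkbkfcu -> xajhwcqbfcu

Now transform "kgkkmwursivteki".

gmwursivtei

Each output is the input with this applied: remove every "k".
"kgkkmwursivteki" → "gmwursivtei".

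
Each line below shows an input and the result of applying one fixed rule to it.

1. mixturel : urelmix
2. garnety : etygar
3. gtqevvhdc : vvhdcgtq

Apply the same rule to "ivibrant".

Looking at the pairs, the operation is to move the first 3 characters to the end (rotate left by 3), then delete the first character.
For "ivibrant" the result is "rantivi".

rantivi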